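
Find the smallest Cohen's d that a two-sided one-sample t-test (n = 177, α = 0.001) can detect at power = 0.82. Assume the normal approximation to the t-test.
d ≈ 0.32

Minimum detectable effect (one-sample t-test, normal approximation):
d = (z_{α/2} + z_β) / √n
d = (3.291 + 0.915) / √177
d = 4.206 / 13.304
d ≈ 0.32

By Cohen's convention (0.2 small / 0.5 medium / 0.8 large): small effect.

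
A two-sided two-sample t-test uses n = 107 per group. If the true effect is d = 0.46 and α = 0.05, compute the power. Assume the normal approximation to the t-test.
Power ≈ 0.92

Power calculation (two-sample t-test, normal approximation):
z_β = d · √(n/2) - z_{α/2}
z_β = 0.46 · √(107/2) - 1.960
z_β = 0.46 · 7.314 - 1.960
z_β = 1.405

Power = Φ(z_β) = Φ(1.405) ≈ 0.920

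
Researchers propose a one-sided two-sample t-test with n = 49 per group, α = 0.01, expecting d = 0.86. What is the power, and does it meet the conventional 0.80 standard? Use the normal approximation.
Power ≈ 0.97; the study is adequately powered (power ≥ 0.80)

Power calculation (two-sample t-test, normal approximation):
z_β = d · √(n/2) - z_α
z_β = 0.86 · √(49/2) - 2.326
z_β = 0.86 · 4.950 - 2.326
z_β = 1.930

Power = Φ(z_β) = Φ(1.930) ≈ 0.973

Effect size d = 0.86 is large by Cohen's convention (0.2/0.5/0.8).

Threshold: power ≥ 0.80 is conventionally adequate.
Power ≈ 0.97 → the study is adequately powered (power ≥ 0.80).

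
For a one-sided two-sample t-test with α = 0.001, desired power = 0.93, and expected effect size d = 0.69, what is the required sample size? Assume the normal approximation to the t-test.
n = 88 per group

Sample size formula (two-sample t-test, normal approximation):
n = 2 · ((z_α + z_β) / d)²

z_α = 3.090 (for α = 0.001, one-sided)
z_β = 1.476 (for power = 0.93)
d = 0.69

n = 2 · ((3.090 + 1.476) / 0.69)²
n = 2 · (6.617)²
n ≈ 87.57
Round up to the next whole number: n = 88 per group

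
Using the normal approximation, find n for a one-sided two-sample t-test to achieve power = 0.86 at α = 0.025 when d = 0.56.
n = 59 per group

Sample size formula (two-sample t-test, normal approximation):
n = 2 · ((z_α + z_β) / d)²

z_α = 1.960 (for α = 0.025, one-sided)
z_β = 1.080 (for power = 0.86)
d = 0.56

n = 2 · ((1.960 + 1.080) / 0.56)²
n = 2 · (5.429)²
n ≈ 58.95
Round up to the next whole number: n = 59 per group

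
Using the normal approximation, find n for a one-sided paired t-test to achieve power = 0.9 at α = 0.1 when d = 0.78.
n = 11 pairs

Sample size formula (paired t-test, normal approximation):
n = ((z_α + z_β) / d)²

z_α = 1.282 (for α = 0.1, one-sided)
z_β = 1.282 (for power = 0.9)
d = 0.78

n = ((1.282 + 1.282) / 0.78)²
n = (3.287)²
n ≈ 10.80
Round up to the next whole number: n = 11 pairs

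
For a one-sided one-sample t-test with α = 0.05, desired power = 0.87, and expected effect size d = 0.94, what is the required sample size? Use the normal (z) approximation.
n = 9

Sample size formula (one-sample t-test, normal approximation):
n = ((z_α + z_β) / d)²

z_α = 1.645 (for α = 0.05, one-sided)
z_β = 1.126 (for power = 0.87)
d = 0.94

n = ((1.645 + 1.126) / 0.94)²
n = (2.948)²
n ≈ 8.69
Round up to the next whole number: n = 9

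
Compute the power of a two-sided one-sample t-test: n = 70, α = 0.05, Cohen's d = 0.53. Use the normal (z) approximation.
Power ≈ 0.99

Power calculation (one-sample t-test, normal approximation):
z_β = d · √n - z_{α/2}
z_β = 0.53 · √70 - 1.960
z_β = 0.53 · 8.367 - 1.960
z_β = 2.474

Power = Φ(z_β) = Φ(2.474) ≈ 0.993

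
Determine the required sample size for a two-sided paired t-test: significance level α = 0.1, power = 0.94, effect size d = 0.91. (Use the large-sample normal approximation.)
n = 13 pairs

Sample size formula (paired t-test, normal approximation):
n = ((z_{α/2} + z_β) / d)²

z_{α/2} = 1.645 (for α = 0.1, two-sided)
z_β = 1.555 (for power = 0.94)
d = 0.91

n = ((1.645 + 1.555) / 0.91)²
n = (3.516)²
n ≈ 12.36
Round up to the next whole number: n = 13 pairs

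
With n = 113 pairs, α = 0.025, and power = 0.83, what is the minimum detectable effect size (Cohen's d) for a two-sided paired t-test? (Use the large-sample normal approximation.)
d ≈ 0.30

Minimum detectable effect (paired t-test, normal approximation):
d = (z_{α/2} + z_β) / √n
d = (2.241 + 0.954) / √113
d = 3.196 / 10.630
d ≈ 0.30

By Cohen's convention (0.2 small / 0.5 medium / 0.8 large): small effect.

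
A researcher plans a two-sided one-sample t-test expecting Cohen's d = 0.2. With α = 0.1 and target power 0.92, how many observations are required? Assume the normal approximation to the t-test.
n = 233

Sample size formula (one-sample t-test, normal approximation):
n = ((z_{α/2} + z_β) / d)²

z_{α/2} = 1.645 (for α = 0.1, two-sided)
z_β = 1.405 (for power = 0.92)
d = 0.2

n = ((1.645 + 1.405) / 0.2)²
n = (15.250)²
n ≈ 232.56
Round up to the next whole number: n = 233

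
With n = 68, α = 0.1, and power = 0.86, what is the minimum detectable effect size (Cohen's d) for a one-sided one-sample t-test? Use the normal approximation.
d ≈ 0.29

Minimum detectable effect (one-sample t-test, normal approximation):
d = (z_α + z_β) / √n
d = (1.282 + 1.080) / √68
d = 2.362 / 8.246
d ≈ 0.29

By Cohen's convention (0.2 small / 0.5 medium / 0.8 large): small effect.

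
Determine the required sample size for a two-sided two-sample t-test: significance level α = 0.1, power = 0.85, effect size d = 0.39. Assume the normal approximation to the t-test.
n = 95 per group

Sample size formula (two-sample t-test, normal approximation):
n = 2 · ((z_{α/2} + z_β) / d)²

z_{α/2} = 1.645 (for α = 0.1, two-sided)
z_β = 1.036 (for power = 0.85)
d = 0.39

n = 2 · ((1.645 + 1.036) / 0.39)²
n = 2 · (6.874)²
n ≈ 94.50
Round up to the next whole number: n = 95 per group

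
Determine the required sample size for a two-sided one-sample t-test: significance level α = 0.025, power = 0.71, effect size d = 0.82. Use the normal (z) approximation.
n = 12

Sample size formula (one-sample t-test, normal approximation):
n = ((z_{α/2} + z_β) / d)²

z_{α/2} = 2.241 (for α = 0.025, two-sided)
z_β = 0.553 (for power = 0.71)
d = 0.82

n = ((2.241 + 0.553) / 0.82)²
n = (3.407)²
n ≈ 11.61
Round up to the next whole number: n = 12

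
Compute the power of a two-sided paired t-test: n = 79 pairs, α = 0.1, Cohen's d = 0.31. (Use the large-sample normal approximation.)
Power ≈ 0.87

Power calculation (paired t-test, normal approximation):
z_β = d · √n - z_{α/2}
z_β = 0.31 · √79 - 1.645
z_β = 0.31 · 8.888 - 1.645
z_β = 1.110

Power = Φ(z_β) = Φ(1.110) ≈ 0.867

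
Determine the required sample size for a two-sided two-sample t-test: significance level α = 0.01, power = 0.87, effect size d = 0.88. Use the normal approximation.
n = 36 per group

Sample size formula (two-sample t-test, normal approximation):
n = 2 · ((z_{α/2} + z_β) / d)²

z_{α/2} = 2.576 (for α = 0.01, two-sided)
z_β = 1.126 (for power = 0.87)
d = 0.88

n = 2 · ((2.576 + 1.126) / 0.88)²
n = 2 · (4.207)²
n ≈ 35.40
Round up to the next whole number: n = 36 per group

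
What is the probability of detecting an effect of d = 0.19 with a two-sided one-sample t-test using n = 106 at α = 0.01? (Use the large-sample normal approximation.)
Power ≈ 0.27

Power calculation (one-sample t-test, normal approximation):
z_β = d · √n - z_{α/2}
z_β = 0.19 · √106 - 2.576
z_β = 0.19 · 10.296 - 2.576
z_β = -0.620

Power = Φ(z_β) = Φ(-0.620) ≈ 0.268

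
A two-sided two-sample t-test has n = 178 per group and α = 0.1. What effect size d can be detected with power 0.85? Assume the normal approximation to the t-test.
d ≈ 0.28

Minimum detectable effect (two-sample t-test, normal approximation):
d = (z_{α/2} + z_β) / √(n/2)
d = (1.645 + 1.036) / √(178/2)
d = 2.681 / 9.434
d ≈ 0.28

By Cohen's convention (0.2 small / 0.5 medium / 0.8 large): small effect.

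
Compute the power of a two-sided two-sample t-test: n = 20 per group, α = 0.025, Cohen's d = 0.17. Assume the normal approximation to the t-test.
Power ≈ 0.04

Power calculation (two-sample t-test, normal approximation):
z_β = d · √(n/2) - z_{α/2}
z_β = 0.17 · √(20/2) - 2.241
z_β = 0.17 · 3.162 - 2.241
z_β = -1.704

Power = Φ(z_β) = Φ(-1.704) ≈ 0.044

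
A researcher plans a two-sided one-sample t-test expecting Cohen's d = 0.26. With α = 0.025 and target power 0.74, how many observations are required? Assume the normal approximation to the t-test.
n = 124

Sample size formula (one-sample t-test, normal approximation):
n = ((z_{α/2} + z_β) / d)²

z_{α/2} = 2.241 (for α = 0.025, two-sided)
z_β = 0.643 (for power = 0.74)
d = 0.26

n = ((2.241 + 0.643) / 0.26)²
n = (11.092)²
n ≈ 123.03
Round up to the next whole number: n = 124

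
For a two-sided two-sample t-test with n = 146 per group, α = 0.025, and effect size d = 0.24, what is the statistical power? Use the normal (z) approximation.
Power ≈ 0.42

Power calculation (two-sample t-test, normal approximation):
z_β = d · √(n/2) - z_{α/2}
z_β = 0.24 · √(146/2) - 2.241
z_β = 0.24 · 8.544 - 2.241
z_β = -0.191

Power = Φ(z_β) = Φ(-0.191) ≈ 0.424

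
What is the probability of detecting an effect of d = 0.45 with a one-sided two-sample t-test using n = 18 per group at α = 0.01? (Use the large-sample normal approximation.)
Power ≈ 0.16

Power calculation (two-sample t-test, normal approximation):
z_β = d · √(n/2) - z_α
z_β = 0.45 · √(18/2) - 2.326
z_β = 0.45 · 3.000 - 2.326
z_β = -0.976

Power = Φ(z_β) = Φ(-0.976) ≈ 0.164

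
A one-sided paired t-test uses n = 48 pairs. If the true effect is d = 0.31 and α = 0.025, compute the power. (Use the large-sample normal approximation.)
Power ≈ 0.57

Power calculation (paired t-test, normal approximation):
z_β = d · √n - z_α
z_β = 0.31 · √48 - 1.960
z_β = 0.31 · 6.928 - 1.960
z_β = 0.188

Power = Φ(z_β) = Φ(0.188) ≈ 0.574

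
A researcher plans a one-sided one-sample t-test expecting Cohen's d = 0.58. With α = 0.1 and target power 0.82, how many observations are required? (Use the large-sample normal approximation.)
n = 15

Sample size formula (one-sample t-test, normal approximation):
n = ((z_α + z_β) / d)²

z_α = 1.282 (for α = 0.1, one-sided)
z_β = 0.915 (for power = 0.82)
d = 0.58

n = ((1.282 + 0.915) / 0.58)²
n = (3.788)²
n ≈ 14.35
Round up to the next whole number: n = 15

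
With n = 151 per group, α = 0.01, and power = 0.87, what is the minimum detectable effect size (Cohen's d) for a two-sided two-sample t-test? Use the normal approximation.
d ≈ 0.43

Minimum detectable effect (two-sample t-test, normal approximation):
d = (z_{α/2} + z_β) / √(n/2)
d = (2.576 + 1.126) / √(151/2)
d = 3.702 / 8.689
d ≈ 0.43

By Cohen's convention (0.2 small / 0.5 medium / 0.8 large): small effect.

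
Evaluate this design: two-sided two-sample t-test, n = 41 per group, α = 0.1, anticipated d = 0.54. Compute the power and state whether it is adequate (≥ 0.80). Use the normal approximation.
Power ≈ 0.79; the study is underpowered (power < 0.80)

Power calculation (two-sample t-test, normal approximation):
z_β = d · √(n/2) - z_{α/2}
z_β = 0.54 · √(41/2) - 1.645
z_β = 0.54 · 4.528 - 1.645
z_β = 0.800

Power = Φ(z_β) = Φ(0.800) ≈ 0.788

Effect size d = 0.54 is medium by Cohen's convention (0.2/0.5/0.8).

Threshold: power ≥ 0.80 is conventionally adequate.
Power ≈ 0.79 → the study is underpowered (power < 0.80).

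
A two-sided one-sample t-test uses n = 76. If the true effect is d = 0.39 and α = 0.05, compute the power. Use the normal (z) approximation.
Power ≈ 0.93

Power calculation (one-sample t-test, normal approximation):
z_β = d · √n - z_{α/2}
z_β = 0.39 · √76 - 1.960
z_β = 0.39 · 8.718 - 1.960
z_β = 1.440

Power = Φ(z_β) = Φ(1.440) ≈ 0.925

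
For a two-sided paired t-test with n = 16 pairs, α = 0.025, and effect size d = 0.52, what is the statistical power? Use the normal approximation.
Power ≈ 0.44

Power calculation (paired t-test, normal approximation):
z_β = d · √n - z_{α/2}
z_β = 0.52 · √16 - 2.241
z_β = 0.52 · 4.000 - 2.241
z_β = -0.161

Power = Φ(z_β) = Φ(-0.161) ≈ 0.436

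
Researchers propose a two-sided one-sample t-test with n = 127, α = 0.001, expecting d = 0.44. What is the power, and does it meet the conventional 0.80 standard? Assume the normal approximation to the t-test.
Power ≈ 0.95; the study is adequately powered (power ≥ 0.80)

Power calculation (one-sample t-test, normal approximation):
z_β = d · √n - z_{α/2}
z_β = 0.44 · √127 - 3.291
z_β = 0.44 · 11.269 - 3.291
z_β = 1.668

Power = Φ(z_β) = Φ(1.668) ≈ 0.952

Effect size d = 0.44 is small by Cohen's convention (0.2/0.5/0.8).

Threshold: power ≥ 0.80 is conventionally adequate.
Power ≈ 0.95 → the study is adequately powered (power ≥ 0.80).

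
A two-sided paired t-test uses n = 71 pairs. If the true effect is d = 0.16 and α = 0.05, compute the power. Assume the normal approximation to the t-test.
Power ≈ 0.27

Power calculation (paired t-test, normal approximation):
z_β = d · √n - z_{α/2}
z_β = 0.16 · √71 - 1.960
z_β = 0.16 · 8.426 - 1.960
z_β = -0.612

Power = Φ(z_β) = Φ(-0.612) ≈ 0.270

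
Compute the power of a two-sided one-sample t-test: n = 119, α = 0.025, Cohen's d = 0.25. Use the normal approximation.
Power ≈ 0.69

Power calculation (one-sample t-test, normal approximation):
z_β = d · √n - z_{α/2}
z_β = 0.25 · √119 - 2.241
z_β = 0.25 · 10.909 - 2.241
z_β = 0.486

Power = Φ(z_β) = Φ(0.486) ≈ 0.686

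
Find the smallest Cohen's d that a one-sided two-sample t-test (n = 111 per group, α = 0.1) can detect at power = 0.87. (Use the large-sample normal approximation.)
d ≈ 0.32

Minimum detectable effect (two-sample t-test, normal approximation):
d = (z_α + z_β) / √(n/2)
d = (1.282 + 1.126) / √(111/2)
d = 2.408 / 7.450
d ≈ 0.32

By Cohen's convention (0.2 small / 0.5 medium / 0.8 large): small effect.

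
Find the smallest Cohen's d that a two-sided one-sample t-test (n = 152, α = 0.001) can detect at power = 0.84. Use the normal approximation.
d ≈ 0.35

Minimum detectable effect (one-sample t-test, normal approximation):
d = (z_{α/2} + z_β) / √n
d = (3.291 + 0.994) / √152
d = 4.285 / 12.329
d ≈ 0.35

By Cohen's convention (0.2 small / 0.5 medium / 0.8 large): small effect.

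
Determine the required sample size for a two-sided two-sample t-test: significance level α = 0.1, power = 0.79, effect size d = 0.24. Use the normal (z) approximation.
n = 209 per group

Sample size formula (two-sample t-test, normal approximation):
n = 2 · ((z_{α/2} + z_β) / d)²

z_{α/2} = 1.645 (for α = 0.1, two-sided)
z_β = 0.806 (for power = 0.79)
d = 0.24

n = 2 · ((1.645 + 0.806) / 0.24)²
n = 2 · (10.213)²
n ≈ 208.61
Round up to the next whole number: n = 209 per group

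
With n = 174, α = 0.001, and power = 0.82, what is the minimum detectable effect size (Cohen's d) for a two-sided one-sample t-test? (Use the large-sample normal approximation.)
d ≈ 0.32

Minimum detectable effect (one-sample t-test, normal approximation):
d = (z_{α/2} + z_β) / √n
d = (3.291 + 0.915) / √174
d = 4.206 / 13.191
d ≈ 0.32

By Cohen's convention (0.2 small / 0.5 medium / 0.8 large): small effect.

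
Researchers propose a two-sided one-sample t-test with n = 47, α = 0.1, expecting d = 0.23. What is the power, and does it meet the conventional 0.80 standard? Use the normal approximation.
Power ≈ 0.47; the study is underpowered (power < 0.80)

Power calculation (one-sample t-test, normal approximation):
z_β = d · √n - z_{α/2}
z_β = 0.23 · √47 - 1.645
z_β = 0.23 · 6.856 - 1.645
z_β = -0.068

Power = Φ(z_β) = Φ(-0.068) ≈ 0.473

Effect size d = 0.23 is small by Cohen's convention (0.2/0.5/0.8).

Threshold: power ≥ 0.80 is conventionally adequate.
Power ≈ 0.47 → the study is underpowered (power < 0.80).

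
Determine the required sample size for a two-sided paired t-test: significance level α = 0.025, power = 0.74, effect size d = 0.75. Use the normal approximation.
n = 15 pairs

Sample size formula (paired t-test, normal approximation):
n = ((z_{α/2} + z_β) / d)²

z_{α/2} = 2.241 (for α = 0.025, two-sided)
z_β = 0.643 (for power = 0.74)
d = 0.75

n = ((2.241 + 0.643) / 0.75)²
n = (3.845)²
n ≈ 14.78
Round up to the next whole number: n = 15 pairs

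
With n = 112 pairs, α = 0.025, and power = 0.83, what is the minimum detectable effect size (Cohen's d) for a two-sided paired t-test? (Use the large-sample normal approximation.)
d ≈ 0.30

Minimum detectable effect (paired t-test, normal approximation):
d = (z_{α/2} + z_β) / √n
d = (2.241 + 0.954) / √112
d = 3.196 / 10.583
d ≈ 0.30

By Cohen's convention (0.2 small / 0.5 medium / 0.8 large): small effect.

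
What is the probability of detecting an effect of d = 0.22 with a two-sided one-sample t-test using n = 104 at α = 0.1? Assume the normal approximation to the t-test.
Power ≈ 0.73

Power calculation (one-sample t-test, normal approximation):
z_β = d · √n - z_{α/2}
z_β = 0.22 · √104 - 1.645
z_β = 0.22 · 10.198 - 1.645
z_β = 0.599

Power = Φ(z_β) = Φ(0.599) ≈ 0.725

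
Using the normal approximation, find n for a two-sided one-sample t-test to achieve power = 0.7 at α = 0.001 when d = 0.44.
n = 76

Sample size formula (one-sample t-test, normal approximation):
n = ((z_{α/2} + z_β) / d)²

z_{α/2} = 3.291 (for α = 0.001, two-sided)
z_β = 0.524 (for power = 0.7)
d = 0.44

n = ((3.291 + 0.524) / 0.44)²
n = (8.670)²
n ≈ 75.17
Round up to the next whole number: n = 76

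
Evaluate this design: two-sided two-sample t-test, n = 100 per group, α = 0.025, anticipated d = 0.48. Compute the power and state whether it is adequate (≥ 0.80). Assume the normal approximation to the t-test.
Power ≈ 0.88; the study is adequately powered (power ≥ 0.80)

Power calculation (two-sample t-test, normal approximation):
z_β = d · √(n/2) - z_{α/2}
z_β = 0.48 · √(100/2) - 2.241
z_β = 0.48 · 7.071 - 2.241
z_β = 1.153

Power = Φ(z_β) = Φ(1.153) ≈ 0.875

Effect size d = 0.48 is small by Cohen's convention (0.2/0.5/0.8).

Threshold: power ≥ 0.80 is conventionally adequate.
Power ≈ 0.88 → the study is adequately powered (power ≥ 0.80).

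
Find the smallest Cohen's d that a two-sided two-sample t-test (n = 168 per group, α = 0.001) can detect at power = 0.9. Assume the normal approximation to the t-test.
d ≈ 0.50

Minimum detectable effect (two-sample t-test, normal approximation):
d = (z_{α/2} + z_β) / √(n/2)
d = (3.291 + 1.282) / √(168/2)
d = 4.572 / 9.165
d ≈ 0.50

By Cohen's convention (0.2 small / 0.5 medium / 0.8 large): medium effect.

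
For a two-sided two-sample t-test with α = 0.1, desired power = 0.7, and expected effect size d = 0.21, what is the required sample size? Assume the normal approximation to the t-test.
n = 214 per group

Sample size formula (two-sample t-test, normal approximation):
n = 2 · ((z_{α/2} + z_β) / d)²

z_{α/2} = 1.645 (for α = 0.1, two-sided)
z_β = 0.524 (for power = 0.7)
d = 0.21

n = 2 · ((1.645 + 0.524) / 0.21)²
n = 2 · (10.329)²
n ≈ 213.38
Round up to the next whole number: n = 214 per group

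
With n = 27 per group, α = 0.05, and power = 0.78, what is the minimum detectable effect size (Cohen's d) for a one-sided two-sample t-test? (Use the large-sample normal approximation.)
d ≈ 0.66

Minimum detectable effect (two-sample t-test, normal approximation):
d = (z_α + z_β) / √(n/2)
d = (1.645 + 0.772) / √(27/2)
d = 2.417 / 3.674
d ≈ 0.66

By Cohen's convention (0.2 small / 0.5 medium / 0.8 large): medium effect.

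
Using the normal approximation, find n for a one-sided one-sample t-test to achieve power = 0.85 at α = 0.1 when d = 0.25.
n = 86

Sample size formula (one-sample t-test, normal approximation):
n = ((z_α + z_β) / d)²

z_α = 1.282 (for α = 0.1, one-sided)
z_β = 1.036 (for power = 0.85)
d = 0.25

n = ((1.282 + 1.036) / 0.25)²
n = (9.272)²
n ≈ 85.97
Round up to the next whole number: n = 86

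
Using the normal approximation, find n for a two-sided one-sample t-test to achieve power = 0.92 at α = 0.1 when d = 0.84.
n = 14

Sample size formula (one-sample t-test, normal approximation):
n = ((z_{α/2} + z_β) / d)²

z_{α/2} = 1.645 (for α = 0.1, two-sided)
z_β = 1.405 (for power = 0.92)
d = 0.84

n = ((1.645 + 1.405) / 0.84)²
n = (3.631)²
n ≈ 13.18
Round up to the next whole number: n = 14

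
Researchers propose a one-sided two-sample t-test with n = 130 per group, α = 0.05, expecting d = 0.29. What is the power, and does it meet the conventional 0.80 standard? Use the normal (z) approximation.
Power ≈ 0.76; the study is underpowered (power < 0.80)

Power calculation (two-sample t-test, normal approximation):
z_β = d · √(n/2) - z_α
z_β = 0.29 · √(130/2) - 1.645
z_β = 0.29 · 8.062 - 1.645
z_β = 0.693

Power = Φ(z_β) = Φ(0.693) ≈ 0.756

Effect size d = 0.29 is small by Cohen's convention (0.2/0.5/0.8).

Threshold: power ≥ 0.80 is conventionally adequate.
Power ≈ 0.76 → the study is underpowered (power < 0.80).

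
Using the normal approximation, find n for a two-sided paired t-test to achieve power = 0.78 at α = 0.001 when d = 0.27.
n = 227 pairs

Sample size formula (paired t-test, normal approximation):
n = ((z_{α/2} + z_β) / d)²

z_{α/2} = 3.291 (for α = 0.001, two-sided)
z_β = 0.772 (for power = 0.78)
d = 0.27

n = ((3.291 + 0.772) / 0.27)²
n = (15.048)²
n ≈ 226.44
Round up to the next whole number: n = 227 pairs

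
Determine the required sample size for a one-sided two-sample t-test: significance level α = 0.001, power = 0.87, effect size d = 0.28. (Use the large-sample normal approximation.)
n = 454 per group

Sample size formula (two-sample t-test, normal approximation):
n = 2 · ((z_α + z_β) / d)²

z_α = 3.090 (for α = 0.001, one-sided)
z_β = 1.126 (for power = 0.87)
d = 0.28

n = 2 · ((3.090 + 1.126) / 0.28)²
n = 2 · (15.057)²
n ≈ 453.43
Round up to the next whole number: n = 454 per group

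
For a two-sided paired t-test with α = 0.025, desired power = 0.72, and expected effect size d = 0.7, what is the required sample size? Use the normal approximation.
n = 17 pairs

Sample size formula (paired t-test, normal approximation):
n = ((z_{α/2} + z_β) / d)²

z_{α/2} = 2.241 (for α = 0.025, two-sided)
z_β = 0.583 (for power = 0.72)
d = 0.7

n = ((2.241 + 0.583) / 0.7)²
n = (4.034)²
n ≈ 16.27
Round up to the next whole number: n = 17 pairs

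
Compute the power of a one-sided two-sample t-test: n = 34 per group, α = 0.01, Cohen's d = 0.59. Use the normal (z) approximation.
Power ≈ 0.54

Power calculation (two-sample t-test, normal approximation):
z_β = d · √(n/2) - z_α
z_β = 0.59 · √(34/2) - 2.326
z_β = 0.59 · 4.123 - 2.326
z_β = 0.106

Power = Φ(z_β) = Φ(0.106) ≈ 0.542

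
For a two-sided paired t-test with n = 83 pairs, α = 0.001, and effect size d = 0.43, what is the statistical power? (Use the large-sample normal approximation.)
Power ≈ 0.73

Power calculation (paired t-test, normal approximation):
z_β = d · √n - z_{α/2}
z_β = 0.43 · √83 - 3.291
z_β = 0.43 · 9.110 - 3.291
z_β = 0.627

Power = Φ(z_β) = Φ(0.627) ≈ 0.735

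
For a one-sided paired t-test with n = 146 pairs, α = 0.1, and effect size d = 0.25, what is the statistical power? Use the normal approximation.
Power ≈ 0.96

Power calculation (paired t-test, normal approximation):
z_β = d · √n - z_α
z_β = 0.25 · √146 - 1.282
z_β = 0.25 · 12.083 - 1.282
z_β = 1.739

Power = Φ(z_β) = Φ(1.739) ≈ 0.959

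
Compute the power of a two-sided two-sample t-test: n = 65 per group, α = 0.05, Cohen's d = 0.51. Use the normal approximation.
Power ≈ 0.83

Power calculation (two-sample t-test, normal approximation):
z_β = d · √(n/2) - z_{α/2}
z_β = 0.51 · √(65/2) - 1.960
z_β = 0.51 · 5.701 - 1.960
z_β = 0.947

Power = Φ(z_β) = Φ(0.947) ≈ 0.828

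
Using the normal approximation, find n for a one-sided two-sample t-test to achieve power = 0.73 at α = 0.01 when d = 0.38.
n = 120 per group

Sample size formula (two-sample t-test, normal approximation):
n = 2 · ((z_α + z_β) / d)²

z_α = 2.326 (for α = 0.01, one-sided)
z_β = 0.613 (for power = 0.73)
d = 0.38

n = 2 · ((2.326 + 0.613) / 0.38)²
n = 2 · (7.734)²
n ≈ 119.63
Round up to the next whole number: n = 120 per group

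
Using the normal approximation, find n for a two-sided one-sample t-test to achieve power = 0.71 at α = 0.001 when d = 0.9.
n = 19

Sample size formula (one-sample t-test, normal approximation):
n = ((z_{α/2} + z_β) / d)²

z_{α/2} = 3.291 (for α = 0.001, two-sided)
z_β = 0.553 (for power = 0.71)
d = 0.9

n = ((3.291 + 0.553) / 0.9)²
n = (4.271)²
n ≈ 18.24
Round up to the next whole number: n = 19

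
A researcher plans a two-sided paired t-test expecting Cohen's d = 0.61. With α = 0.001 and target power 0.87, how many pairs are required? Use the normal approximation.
n = 53 pairs

Sample size formula (paired t-test, normal approximation):
n = ((z_{α/2} + z_β) / d)²

z_{α/2} = 3.291 (for α = 0.001, two-sided)
z_β = 1.126 (for power = 0.87)
d = 0.61

n = ((3.291 + 1.126) / 0.61)²
n = (7.241)²
n ≈ 52.43
Round up to the next whole number: n = 53 pairs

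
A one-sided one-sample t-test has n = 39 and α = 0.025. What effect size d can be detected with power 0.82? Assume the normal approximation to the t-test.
d ≈ 0.46

Minimum detectable effect (one-sample t-test, normal approximation):
d = (z_α + z_β) / √n
d = (1.960 + 0.915) / √39
d = 2.875 / 6.245
d ≈ 0.46

By Cohen's convention (0.2 small / 0.5 medium / 0.8 large): small effect.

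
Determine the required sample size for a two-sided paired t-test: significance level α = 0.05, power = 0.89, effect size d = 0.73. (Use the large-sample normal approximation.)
n = 20 pairs

Sample size formula (paired t-test, normal approximation):
n = ((z_{α/2} + z_β) / d)²

z_{α/2} = 1.960 (for α = 0.05, two-sided)
z_β = 1.227 (for power = 0.89)
d = 0.73

n = ((1.960 + 1.227) / 0.73)²
n = (4.366)²
n ≈ 19.06
Round up to the next whole number: n = 20 pairs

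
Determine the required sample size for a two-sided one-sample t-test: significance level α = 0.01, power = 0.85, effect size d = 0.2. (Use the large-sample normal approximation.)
n = 327

Sample size formula (one-sample t-test, normal approximation):
n = ((z_{α/2} + z_β) / d)²

z_{α/2} = 2.576 (for α = 0.01, two-sided)
z_β = 1.036 (for power = 0.85)
d = 0.2

n = ((2.576 + 1.036) / 0.2)²
n = (18.060)²
n ≈ 326.16
Round up to the next whole number: n = 327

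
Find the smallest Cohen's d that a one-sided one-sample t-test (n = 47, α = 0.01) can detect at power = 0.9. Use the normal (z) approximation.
d ≈ 0.53

Minimum detectable effect (one-sample t-test, normal approximation):
d = (z_α + z_β) / √n
d = (2.326 + 1.282) / √47
d = 3.608 / 6.856
d ≈ 0.53

By Cohen's convention (0.2 small / 0.5 medium / 0.8 large): medium effect.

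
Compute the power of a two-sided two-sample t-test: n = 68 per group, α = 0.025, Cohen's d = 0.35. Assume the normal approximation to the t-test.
Power ≈ 0.42

Power calculation (two-sample t-test, normal approximation):
z_β = d · √(n/2) - z_{α/2}
z_β = 0.35 · √(68/2) - 2.241
z_β = 0.35 · 5.831 - 2.241
z_β = -0.201

Power = Φ(z_β) = Φ(-0.201) ≈ 0.421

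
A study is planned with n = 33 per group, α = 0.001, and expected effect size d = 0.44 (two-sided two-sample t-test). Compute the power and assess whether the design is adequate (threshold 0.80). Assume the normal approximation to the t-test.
Power ≈ 0.07; the study is underpowered (power < 0.80)

Power calculation (two-sample t-test, normal approximation):
z_β = d · √(n/2) - z_{α/2}
z_β = 0.44 · √(33/2) - 3.291
z_β = 0.44 · 4.062 - 3.291
z_β = -1.503

Power = Φ(z_β) = Φ(-1.503) ≈ 0.066

Effect size d = 0.44 is small by Cohen's convention (0.2/0.5/0.8).

Threshold: power ≥ 0.80 is conventionally adequate.
Power ≈ 0.07 → the study is underpowered (power < 0.80).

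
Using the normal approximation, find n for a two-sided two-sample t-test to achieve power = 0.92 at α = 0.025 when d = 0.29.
n = 317 per group

Sample size formula (two-sample t-test, normal approximation):
n = 2 · ((z_{α/2} + z_β) / d)²

z_{α/2} = 2.241 (for α = 0.025, two-sided)
z_β = 1.405 (for power = 0.92)
d = 0.29

n = 2 · ((2.241 + 1.405) / 0.29)²
n = 2 · (12.572)²
n ≈ 316.11
Round up to the next whole number: n = 317 per group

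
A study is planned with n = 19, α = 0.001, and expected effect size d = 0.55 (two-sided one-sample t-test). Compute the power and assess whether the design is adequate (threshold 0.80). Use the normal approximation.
Power ≈ 0.19; the study is underpowered (power < 0.80)

Power calculation (one-sample t-test, normal approximation):
z_β = d · √n - z_{α/2}
z_β = 0.55 · √19 - 3.291
z_β = 0.55 · 4.359 - 3.291
z_β = -0.893

Power = Φ(z_β) = Φ(-0.893) ≈ 0.186

Effect size d = 0.55 is medium by Cohen's convention (0.2/0.5/0.8).

Threshold: power ≥ 0.80 is conventionally adequate.
Power ≈ 0.19 → the study is underpowered (power < 0.80).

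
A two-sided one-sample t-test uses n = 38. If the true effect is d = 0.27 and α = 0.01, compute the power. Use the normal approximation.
Power ≈ 0.18

Power calculation (one-sample t-test, normal approximation):
z_β = d · √n - z_{α/2}
z_β = 0.27 · √38 - 2.576
z_β = 0.27 · 6.164 - 2.576
z_β = -0.911

Power = Φ(z_β) = Φ(-0.911) ≈ 0.181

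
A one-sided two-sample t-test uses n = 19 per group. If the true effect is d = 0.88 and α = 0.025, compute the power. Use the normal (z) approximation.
Power ≈ 0.77

Power calculation (two-sample t-test, normal approximation):
z_β = d · √(n/2) - z_α
z_β = 0.88 · √(19/2) - 1.960
z_β = 0.88 · 3.082 - 1.960
z_β = 0.752

Power = Φ(z_β) = Φ(0.752) ≈ 0.774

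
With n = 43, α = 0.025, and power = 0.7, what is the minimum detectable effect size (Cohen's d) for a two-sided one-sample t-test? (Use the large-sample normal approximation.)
d ≈ 0.42

Minimum detectable effect (one-sample t-test, normal approximation):
d = (z_{α/2} + z_β) / √n
d = (2.241 + 0.524) / √43
d = 2.766 / 6.557
d ≈ 0.42

By Cohen's convention (0.2 small / 0.5 medium / 0.8 large): small effect.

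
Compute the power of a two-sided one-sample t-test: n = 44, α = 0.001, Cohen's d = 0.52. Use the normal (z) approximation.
Power ≈ 0.56

Power calculation (one-sample t-test, normal approximation):
z_β = d · √n - z_{α/2}
z_β = 0.52 · √44 - 3.291
z_β = 0.52 · 6.633 - 3.291
z_β = 0.159

Power = Φ(z_β) = Φ(0.159) ≈ 0.563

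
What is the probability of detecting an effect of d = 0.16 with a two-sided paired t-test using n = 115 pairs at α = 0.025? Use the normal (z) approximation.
Power ≈ 0.30

Power calculation (paired t-test, normal approximation):
z_β = d · √n - z_{α/2}
z_β = 0.16 · √115 - 2.241
z_β = 0.16 · 10.724 - 2.241
z_β = -0.526

Power = Φ(z_β) = Φ(-0.526) ≈ 0.300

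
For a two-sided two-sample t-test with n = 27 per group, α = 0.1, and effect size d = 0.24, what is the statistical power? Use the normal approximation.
Power ≈ 0.22

Power calculation (two-sample t-test, normal approximation):
z_β = d · √(n/2) - z_{α/2}
z_β = 0.24 · √(27/2) - 1.645
z_β = 0.24 · 3.674 - 1.645
z_β = -0.763

Power = Φ(z_β) = Φ(-0.763) ≈ 0.223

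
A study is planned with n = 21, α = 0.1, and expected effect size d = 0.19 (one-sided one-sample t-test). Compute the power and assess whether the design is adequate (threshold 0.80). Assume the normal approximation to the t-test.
Power ≈ 0.34; the study is underpowered (power < 0.80)

Power calculation (one-sample t-test, normal approximation):
z_β = d · √n - z_α
z_β = 0.19 · √21 - 1.282
z_β = 0.19 · 4.583 - 1.282
z_β = -0.411

Power = Φ(z_β) = Φ(-0.411) ≈ 0.341

Effect size d = 0.19 is very small by Cohen's convention (0.2/0.5/0.8).

Threshold: power ≥ 0.80 is conventionally adequate.
Power ≈ 0.34 → the study is underpowered (power < 0.80).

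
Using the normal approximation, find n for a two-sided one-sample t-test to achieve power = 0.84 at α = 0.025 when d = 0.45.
n = 52

Sample size formula (one-sample t-test, normal approximation):
n = ((z_{α/2} + z_β) / d)²

z_{α/2} = 2.241 (for α = 0.025, two-sided)
z_β = 0.994 (for power = 0.84)
d = 0.45

n = ((2.241 + 0.994) / 0.45)²
n = (7.189)²
n ≈ 51.68
Round up to the next whole number: n = 52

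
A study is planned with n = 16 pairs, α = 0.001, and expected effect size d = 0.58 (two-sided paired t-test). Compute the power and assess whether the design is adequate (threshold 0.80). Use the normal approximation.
Power ≈ 0.17; the study is underpowered (power < 0.80)

Power calculation (paired t-test, normal approximation):
z_β = d · √n - z_{α/2}
z_β = 0.58 · √16 - 3.291
z_β = 0.58 · 4.000 - 3.291
z_β = -0.971

Power = Φ(z_β) = Φ(-0.971) ≈ 0.166

Effect size d = 0.58 is medium by Cohen's convention (0.2/0.5/0.8).

Threshold: power ≥ 0.80 is conventionally adequate.
Power ≈ 0.17 → the study is underpowered (power < 0.80).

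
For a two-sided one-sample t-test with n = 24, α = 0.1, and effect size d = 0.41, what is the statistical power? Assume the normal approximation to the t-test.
Power ≈ 0.64

Power calculation (one-sample t-test, normal approximation):
z_β = d · √n - z_{α/2}
z_β = 0.41 · √24 - 1.645
z_β = 0.41 · 4.899 - 1.645
z_β = 0.364

Power = Φ(z_β) = Φ(0.364) ≈ 0.642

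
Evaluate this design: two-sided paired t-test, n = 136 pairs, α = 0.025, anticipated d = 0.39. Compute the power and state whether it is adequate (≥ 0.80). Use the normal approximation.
Power ≈ 0.99; the study is adequately powered (power ≥ 0.80)

Power calculation (paired t-test, normal approximation):
z_β = d · √n - z_{α/2}
z_β = 0.39 · √136 - 2.241
z_β = 0.39 · 11.662 - 2.241
z_β = 2.307

Power = Φ(z_β) = Φ(2.307) ≈ 0.989

Effect size d = 0.39 is small by Cohen's convention (0.2/0.5/0.8).

Threshold: power ≥ 0.80 is conventionally adequate.
Power ≈ 0.99 → the study is adequately powered (power ≥ 0.80).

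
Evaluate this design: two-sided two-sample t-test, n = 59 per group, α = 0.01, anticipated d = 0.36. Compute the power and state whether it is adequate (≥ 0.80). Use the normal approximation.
Power ≈ 0.27; the study is underpowered (power < 0.80)

Power calculation (two-sample t-test, normal approximation):
z_β = d · √(n/2) - z_{α/2}
z_β = 0.36 · √(59/2) - 2.576
z_β = 0.36 · 5.431 - 2.576
z_β = -0.621

Power = Φ(z_β) = Φ(-0.621) ≈ 0.267

Effect size d = 0.36 is small by Cohen's convention (0.2/0.5/0.8).

Threshold: power ≥ 0.80 is conventionally adequate.
Power ≈ 0.27 → the study is underpowered (power < 0.80).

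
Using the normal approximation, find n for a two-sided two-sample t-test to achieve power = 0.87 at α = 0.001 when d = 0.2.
n = 976 per group

Sample size formula (two-sample t-test, normal approximation):
n = 2 · ((z_{α/2} + z_β) / d)²

z_{α/2} = 3.291 (for α = 0.001, two-sided)
z_β = 1.126 (for power = 0.87)
d = 0.2

n = 2 · ((3.291 + 1.126) / 0.2)²
n = 2 · (22.085)²
n ≈ 975.49
Round up to the next whole number: n = 976 per group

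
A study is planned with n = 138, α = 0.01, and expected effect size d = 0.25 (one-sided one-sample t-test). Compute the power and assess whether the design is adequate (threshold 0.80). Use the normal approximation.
Power ≈ 0.73; the study is underpowered (power < 0.80)

Power calculation (one-sample t-test, normal approximation):
z_β = d · √n - z_α
z_β = 0.25 · √138 - 2.326
z_β = 0.25 · 11.747 - 2.326
z_β = 0.610

Power = Φ(z_β) = Φ(0.610) ≈ 0.729

Effect size d = 0.25 is small by Cohen's convention (0.2/0.5/0.8).

Threshold: power ≥ 0.80 is conventionally adequate.
Power ≈ 0.73 → the study is underpowered (power < 0.80).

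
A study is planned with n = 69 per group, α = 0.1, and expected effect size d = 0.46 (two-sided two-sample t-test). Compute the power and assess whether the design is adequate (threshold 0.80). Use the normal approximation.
Power ≈ 0.85; the study is adequately powered (power ≥ 0.80)

Power calculation (two-sample t-test, normal approximation):
z_β = d · √(n/2) - z_{α/2}
z_β = 0.46 · √(69/2) - 1.645
z_β = 0.46 · 5.874 - 1.645
z_β = 1.057

Power = Φ(z_β) = Φ(1.057) ≈ 0.855

Effect size d = 0.46 is small by Cohen's convention (0.2/0.5/0.8).

Threshold: power ≥ 0.80 is conventionally adequate.
Power ≈ 0.85 → the study is adequately powered (power ≥ 0.80).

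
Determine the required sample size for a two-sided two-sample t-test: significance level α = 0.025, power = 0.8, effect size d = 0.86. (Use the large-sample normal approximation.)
n = 26 per group

Sample size formula (two-sample t-test, normal approximation):
n = 2 · ((z_{α/2} + z_β) / d)²

z_{α/2} = 2.241 (for α = 0.025, two-sided)
z_β = 0.842 (for power = 0.8)
d = 0.86

n = 2 · ((2.241 + 0.842) / 0.86)²
n = 2 · (3.585)²
n ≈ 25.70
Round up to the next whole number: n = 26 per group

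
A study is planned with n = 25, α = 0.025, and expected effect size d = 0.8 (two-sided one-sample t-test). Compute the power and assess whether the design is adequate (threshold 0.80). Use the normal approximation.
Power ≈ 0.96; the study is adequately powered (power ≥ 0.80)

Power calculation (one-sample t-test, normal approximation):
z_β = d · √n - z_{α/2}
z_β = 0.8 · √25 - 2.241
z_β = 0.8 · 5.000 - 2.241
z_β = 1.759

Power = Φ(z_β) = Φ(1.759) ≈ 0.961

Effect size d = 0.8 is large by Cohen's convention (0.2/0.5/0.8).

Threshold: power ≥ 0.80 is conventionally adequate.
Power ≈ 0.96 → the study is adequately powered (power ≥ 0.80).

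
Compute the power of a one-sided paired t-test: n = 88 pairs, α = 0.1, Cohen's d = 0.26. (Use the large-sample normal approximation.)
Power ≈ 0.88

Power calculation (paired t-test, normal approximation):
z_β = d · √n - z_α
z_β = 0.26 · √88 - 1.282
z_β = 0.26 · 9.381 - 1.282
z_β = 1.157

Power = Φ(z_β) = Φ(1.157) ≈ 0.876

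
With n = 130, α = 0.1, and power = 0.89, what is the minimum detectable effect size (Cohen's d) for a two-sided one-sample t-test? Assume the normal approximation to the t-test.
d ≈ 0.25

Minimum detectable effect (one-sample t-test, normal approximation):
d = (z_{α/2} + z_β) / √n
d = (1.645 + 1.227) / √130
d = 2.871 / 11.402
d ≈ 0.25

By Cohen's convention (0.2 small / 0.5 medium / 0.8 large): small effect.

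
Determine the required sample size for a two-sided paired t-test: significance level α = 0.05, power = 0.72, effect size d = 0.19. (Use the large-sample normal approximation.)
n = 180 pairs

Sample size formula (paired t-test, normal approximation):
n = ((z_{α/2} + z_β) / d)²

z_{α/2} = 1.960 (for α = 0.05, two-sided)
z_β = 0.583 (for power = 0.72)
d = 0.19

n = ((1.960 + 0.583) / 0.19)²
n = (13.384)²
n ≈ 179.13
Round up to the next whole number: n = 180 pairs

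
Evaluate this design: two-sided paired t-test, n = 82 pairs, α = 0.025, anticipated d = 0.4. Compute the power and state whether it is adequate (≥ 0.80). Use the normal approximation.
Power ≈ 0.92; the study is adequately powered (power ≥ 0.80)

Power calculation (paired t-test, normal approximation):
z_β = d · √n - z_{α/2}
z_β = 0.4 · √82 - 2.241
z_β = 0.4 · 9.055 - 2.241
z_β = 1.381

Power = Φ(z_β) = Φ(1.381) ≈ 0.916

Effect size d = 0.4 is small by Cohen's convention (0.2/0.5/0.8).

Threshold: power ≥ 0.80 is conventionally adequate.
Power ≈ 0.92 → the study is adequately powered (power ≥ 0.80).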